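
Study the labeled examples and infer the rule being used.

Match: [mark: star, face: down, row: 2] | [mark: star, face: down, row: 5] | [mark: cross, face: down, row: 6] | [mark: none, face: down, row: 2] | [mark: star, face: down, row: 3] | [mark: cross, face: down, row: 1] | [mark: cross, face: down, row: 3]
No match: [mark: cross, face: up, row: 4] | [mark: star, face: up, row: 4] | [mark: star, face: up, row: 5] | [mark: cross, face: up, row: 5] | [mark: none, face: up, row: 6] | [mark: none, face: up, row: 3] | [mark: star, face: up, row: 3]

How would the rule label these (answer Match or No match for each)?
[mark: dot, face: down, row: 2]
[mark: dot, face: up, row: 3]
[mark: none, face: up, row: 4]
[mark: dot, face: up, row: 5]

Match, No match, No match, No match

Looking at the examples, the only property every 'Match' case has and every 'No match' case lacks is: face is down.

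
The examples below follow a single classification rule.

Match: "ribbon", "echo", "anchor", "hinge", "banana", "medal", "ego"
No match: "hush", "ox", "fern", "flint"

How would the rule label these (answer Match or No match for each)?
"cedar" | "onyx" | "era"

A rule that fits every label: has ≥ 2 vowels — true of each 'Match' example, false of each 'No match' one.
"cedar": 2 vowels, meets the rule → Match. "onyx": 1 vowel, doesn't qualify → No match. "era": 2 vowels, meets the rule → Match.

Match, No match, Match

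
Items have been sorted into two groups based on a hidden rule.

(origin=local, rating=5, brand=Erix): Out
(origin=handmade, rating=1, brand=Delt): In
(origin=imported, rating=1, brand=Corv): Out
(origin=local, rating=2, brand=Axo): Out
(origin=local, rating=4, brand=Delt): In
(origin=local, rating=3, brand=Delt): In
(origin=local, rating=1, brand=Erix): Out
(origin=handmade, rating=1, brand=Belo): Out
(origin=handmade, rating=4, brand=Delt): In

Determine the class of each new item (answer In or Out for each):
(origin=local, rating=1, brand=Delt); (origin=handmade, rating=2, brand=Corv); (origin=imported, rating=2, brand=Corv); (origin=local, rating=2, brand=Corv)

In, Out, Out, Out

Comparing the two groups points to one rule — brand is Delt.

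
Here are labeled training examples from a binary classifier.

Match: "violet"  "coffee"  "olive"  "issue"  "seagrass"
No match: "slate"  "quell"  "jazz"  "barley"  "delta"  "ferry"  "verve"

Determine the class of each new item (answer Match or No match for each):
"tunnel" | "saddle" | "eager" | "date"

The distinguishing property — has ≥ 3 vowels — holds for all the 'Match' cases and none of the 'No match' cases.
No match: "tunnel", since 2 vowels. No match: "saddle", since 2 vowels. Match: "eager", since 3 vowels. No match: "date", since 2 vowels.

No match, No match, Match, No match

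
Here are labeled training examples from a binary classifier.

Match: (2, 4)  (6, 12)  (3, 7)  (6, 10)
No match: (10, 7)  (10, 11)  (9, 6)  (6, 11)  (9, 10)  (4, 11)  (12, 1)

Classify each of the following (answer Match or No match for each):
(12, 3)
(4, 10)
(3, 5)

Looking at the examples, the only property every 'Match' case has and every 'No match' case lacks is: sum is even.
(12, 3) → 12+3 = 15 → No match.
(4, 10) → 4+10 = 14 → Match.
(3, 5) → 3+5 = 8 → Match.

No match, Match, Match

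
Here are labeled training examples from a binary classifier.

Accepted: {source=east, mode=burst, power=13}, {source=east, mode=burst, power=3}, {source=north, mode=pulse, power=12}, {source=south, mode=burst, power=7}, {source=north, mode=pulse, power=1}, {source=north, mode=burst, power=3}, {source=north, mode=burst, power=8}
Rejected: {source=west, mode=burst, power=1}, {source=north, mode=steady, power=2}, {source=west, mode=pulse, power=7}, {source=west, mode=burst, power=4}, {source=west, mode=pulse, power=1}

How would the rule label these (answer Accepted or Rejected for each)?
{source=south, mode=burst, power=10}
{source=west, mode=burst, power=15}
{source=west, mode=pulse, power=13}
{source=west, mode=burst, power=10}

Accepted, Rejected, Rejected, Rejected

A rule that fits every label: source is not west AND power ≠ 2 — true of each 'Accepted' example, false of each 'Rejected' one.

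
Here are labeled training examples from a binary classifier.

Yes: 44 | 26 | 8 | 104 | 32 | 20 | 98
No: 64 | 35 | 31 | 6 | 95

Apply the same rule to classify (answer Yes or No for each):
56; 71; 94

Looking at the examples, the only property every 'Yes' case has and every 'No' case lacks is: ≡ 2 (mod 6).
56 — 56 mod 6 = 2, hence Yes. 71 — 71 mod 6 = 5, hence No. 94 — 94 mod 6 = 4, hence No.

Yes, No, No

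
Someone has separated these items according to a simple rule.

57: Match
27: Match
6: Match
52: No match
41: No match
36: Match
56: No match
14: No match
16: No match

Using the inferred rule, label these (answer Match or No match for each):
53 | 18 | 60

The distinguishing property — multiple of 3 — holds for all the 'Match' cases and none of the 'No match' cases.

No match, Match, Match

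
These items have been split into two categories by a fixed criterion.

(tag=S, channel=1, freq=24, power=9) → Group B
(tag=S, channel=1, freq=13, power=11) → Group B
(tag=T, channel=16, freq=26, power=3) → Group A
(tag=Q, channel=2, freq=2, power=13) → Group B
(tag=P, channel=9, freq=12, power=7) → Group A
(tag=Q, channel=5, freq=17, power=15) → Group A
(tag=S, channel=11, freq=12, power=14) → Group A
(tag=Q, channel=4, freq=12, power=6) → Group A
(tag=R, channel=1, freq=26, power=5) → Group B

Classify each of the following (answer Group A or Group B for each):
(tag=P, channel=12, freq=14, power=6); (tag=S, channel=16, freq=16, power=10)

A rule that fits every label: channel ≥ 4 — true of each 'Group A' example, false of each 'Group B' one.
(tag=P, channel=12, freq=14, power=6): channel = 12, matches → Group A.
(tag=S, channel=16, freq=16, power=10): channel = 16, matches → Group A.

Group A, Group A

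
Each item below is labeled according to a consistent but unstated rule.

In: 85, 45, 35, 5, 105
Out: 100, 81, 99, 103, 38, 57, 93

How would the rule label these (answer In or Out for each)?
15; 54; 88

In, Out, Out

Comparing the two groups points to one rule — ends in digit 5.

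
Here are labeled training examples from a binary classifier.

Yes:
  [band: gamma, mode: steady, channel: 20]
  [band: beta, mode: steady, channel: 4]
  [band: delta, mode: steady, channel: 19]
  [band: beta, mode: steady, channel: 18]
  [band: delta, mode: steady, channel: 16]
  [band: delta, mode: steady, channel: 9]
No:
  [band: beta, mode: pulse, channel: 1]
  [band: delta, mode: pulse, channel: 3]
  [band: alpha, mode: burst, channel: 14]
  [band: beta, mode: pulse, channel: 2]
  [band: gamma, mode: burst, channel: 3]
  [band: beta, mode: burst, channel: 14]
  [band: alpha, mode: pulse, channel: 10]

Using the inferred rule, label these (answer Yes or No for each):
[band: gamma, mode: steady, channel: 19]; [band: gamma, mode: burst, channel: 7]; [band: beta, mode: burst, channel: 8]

Yes, No, No

A rule that fits every label: mode is steady — true of each 'Yes' example, false of each 'No' one.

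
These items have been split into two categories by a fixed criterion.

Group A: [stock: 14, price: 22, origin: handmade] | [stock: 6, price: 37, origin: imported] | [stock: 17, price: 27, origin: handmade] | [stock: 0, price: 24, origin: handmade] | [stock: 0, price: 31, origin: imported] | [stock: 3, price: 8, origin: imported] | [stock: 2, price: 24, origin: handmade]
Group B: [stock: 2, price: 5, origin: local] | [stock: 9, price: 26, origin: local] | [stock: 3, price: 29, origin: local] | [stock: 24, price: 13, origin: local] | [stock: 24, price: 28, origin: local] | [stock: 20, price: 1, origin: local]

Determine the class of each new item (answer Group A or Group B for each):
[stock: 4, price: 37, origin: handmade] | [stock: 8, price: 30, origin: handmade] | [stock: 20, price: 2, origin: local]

Group A, Group A, Group B

The common property of the 'Group A' items is: origin is not local. No 'Group B' item has it.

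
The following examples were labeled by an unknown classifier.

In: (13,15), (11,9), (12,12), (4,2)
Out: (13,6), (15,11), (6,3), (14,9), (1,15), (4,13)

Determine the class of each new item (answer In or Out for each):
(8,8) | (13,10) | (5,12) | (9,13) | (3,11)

The classifier is using: |first − second| ≤ 2.

In, Out, Out, Out, Out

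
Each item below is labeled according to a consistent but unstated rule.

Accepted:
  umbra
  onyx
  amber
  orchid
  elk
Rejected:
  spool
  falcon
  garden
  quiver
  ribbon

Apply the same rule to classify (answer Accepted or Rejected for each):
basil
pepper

Rejected, Rejected

Checking candidate rules against both groups, what survives is: starts with a vowel.
Rejected: basil, since starts with 'b'.
Rejected: pepper, since starts with 'p'.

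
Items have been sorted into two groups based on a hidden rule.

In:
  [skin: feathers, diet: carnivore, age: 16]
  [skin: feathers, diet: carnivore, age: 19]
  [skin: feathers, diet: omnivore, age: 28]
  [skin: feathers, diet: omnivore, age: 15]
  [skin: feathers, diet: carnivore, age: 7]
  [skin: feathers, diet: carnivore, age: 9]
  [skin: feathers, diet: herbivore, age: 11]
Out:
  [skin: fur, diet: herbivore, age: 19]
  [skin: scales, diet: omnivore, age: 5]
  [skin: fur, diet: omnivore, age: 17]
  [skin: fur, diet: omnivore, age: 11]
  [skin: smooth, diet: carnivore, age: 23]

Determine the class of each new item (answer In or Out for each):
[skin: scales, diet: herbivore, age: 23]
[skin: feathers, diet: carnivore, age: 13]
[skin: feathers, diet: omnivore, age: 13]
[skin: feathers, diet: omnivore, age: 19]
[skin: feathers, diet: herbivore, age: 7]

Out, In, In, In, In

The classifier is using: skin is feathers.
[skin: scales, diet: herbivore, age: 23] → skin is scales → Out.
[skin: feathers, diet: carnivore, age: 13] → skin is feathers → In.
[skin: feathers, diet: omnivore, age: 13] → skin is feathers → In.
[skin: feathers, diet: omnivore, age: 19] → skin is feathers → In.
[skin: feathers, diet: herbivore, age: 7] → skin is feathers → In.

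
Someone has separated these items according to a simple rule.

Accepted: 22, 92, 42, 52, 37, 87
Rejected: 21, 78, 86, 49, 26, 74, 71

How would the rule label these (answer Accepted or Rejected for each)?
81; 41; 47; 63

Rejected, Rejected, Accepted, Rejected

Comparing the two groups points to one rule — ≡ 2 (mod 5).
Rejected: 81, since 81 mod 5 = 1. Rejected: 41, since 41 mod 5 = 1. Accepted: 47, since 47 mod 5 = 2. Rejected: 63, since 63 mod 5 = 3.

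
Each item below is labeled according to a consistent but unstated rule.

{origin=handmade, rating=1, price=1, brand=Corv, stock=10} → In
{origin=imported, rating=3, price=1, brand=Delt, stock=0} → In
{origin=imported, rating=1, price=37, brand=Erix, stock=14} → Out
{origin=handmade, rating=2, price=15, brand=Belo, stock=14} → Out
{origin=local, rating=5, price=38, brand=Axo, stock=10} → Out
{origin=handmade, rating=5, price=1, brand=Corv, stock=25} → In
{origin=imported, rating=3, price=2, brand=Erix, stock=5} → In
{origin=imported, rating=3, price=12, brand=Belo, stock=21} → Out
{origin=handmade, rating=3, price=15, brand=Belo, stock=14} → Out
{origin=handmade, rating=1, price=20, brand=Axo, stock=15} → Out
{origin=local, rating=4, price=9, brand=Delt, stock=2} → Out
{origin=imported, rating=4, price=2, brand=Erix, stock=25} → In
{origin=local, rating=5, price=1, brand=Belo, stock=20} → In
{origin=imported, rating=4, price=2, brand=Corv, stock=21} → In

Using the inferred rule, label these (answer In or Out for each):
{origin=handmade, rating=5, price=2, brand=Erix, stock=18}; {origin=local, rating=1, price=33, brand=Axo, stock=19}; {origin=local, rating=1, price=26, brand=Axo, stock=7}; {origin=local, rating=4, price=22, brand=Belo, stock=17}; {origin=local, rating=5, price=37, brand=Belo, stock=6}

The classifier is using: price ≤ 2.
{origin=handmade, rating=5, price=2, brand=Erix, stock=18} → price = 2 → In.
{origin=local, rating=1, price=33, brand=Axo, stock=19} → price = 33 → Out.
{origin=local, rating=1, price=26, brand=Axo, stock=7} → price = 26 → Out.
{origin=local, rating=4, price=22, brand=Belo, stock=17} → price = 22 → Out.
{origin=local, rating=5, price=37, brand=Belo, stock=6} → price = 37 → Out.

In, Out, Out, Out, Out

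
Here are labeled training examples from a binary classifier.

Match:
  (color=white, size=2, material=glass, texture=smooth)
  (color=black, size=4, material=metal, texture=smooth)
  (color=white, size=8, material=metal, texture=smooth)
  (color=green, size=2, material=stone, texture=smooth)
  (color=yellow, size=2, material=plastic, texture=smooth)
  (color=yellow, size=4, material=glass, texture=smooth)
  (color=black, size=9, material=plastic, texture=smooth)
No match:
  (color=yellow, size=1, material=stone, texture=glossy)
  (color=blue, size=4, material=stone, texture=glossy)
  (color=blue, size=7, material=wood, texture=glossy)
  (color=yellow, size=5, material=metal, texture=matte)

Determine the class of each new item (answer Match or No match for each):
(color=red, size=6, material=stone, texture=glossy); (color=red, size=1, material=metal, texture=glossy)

The common property of the 'Match' items is: texture is smooth. No 'No match' item has it.
(color=red, size=6, material=stone, texture=glossy): No match (texture is glossy).
(color=red, size=1, material=metal, texture=glossy): No match (texture is glossy).

No match, No match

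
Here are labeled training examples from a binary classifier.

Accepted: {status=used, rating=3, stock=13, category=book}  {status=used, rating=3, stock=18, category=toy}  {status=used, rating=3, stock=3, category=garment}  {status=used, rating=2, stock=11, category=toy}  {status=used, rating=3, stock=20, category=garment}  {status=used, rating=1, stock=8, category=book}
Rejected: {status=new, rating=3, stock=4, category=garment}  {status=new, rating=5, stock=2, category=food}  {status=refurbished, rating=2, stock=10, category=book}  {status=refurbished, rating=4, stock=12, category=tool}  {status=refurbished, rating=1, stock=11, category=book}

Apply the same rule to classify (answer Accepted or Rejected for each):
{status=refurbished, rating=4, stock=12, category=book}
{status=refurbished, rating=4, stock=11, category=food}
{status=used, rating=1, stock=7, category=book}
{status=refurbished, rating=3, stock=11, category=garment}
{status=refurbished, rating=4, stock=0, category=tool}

Looking at the examples, the only property every 'Accepted' case has and every 'Rejected' case lacks is: status is used.
{status=refurbished, rating=4, stock=12, category=book}: Rejected (status is refurbished).
{status=refurbished, rating=4, stock=11, category=food}: Rejected (status is refurbished).
{status=used, rating=1, stock=7, category=book}: Accepted (status is used).
{status=refurbished, rating=3, stock=11, category=garment}: Rejected (status is refurbished).
{status=refurbished, rating=4, stock=0, category=tool}: Rejected (status is refurbished).

Rejected, Rejected, Accepted, Rejected, Rejected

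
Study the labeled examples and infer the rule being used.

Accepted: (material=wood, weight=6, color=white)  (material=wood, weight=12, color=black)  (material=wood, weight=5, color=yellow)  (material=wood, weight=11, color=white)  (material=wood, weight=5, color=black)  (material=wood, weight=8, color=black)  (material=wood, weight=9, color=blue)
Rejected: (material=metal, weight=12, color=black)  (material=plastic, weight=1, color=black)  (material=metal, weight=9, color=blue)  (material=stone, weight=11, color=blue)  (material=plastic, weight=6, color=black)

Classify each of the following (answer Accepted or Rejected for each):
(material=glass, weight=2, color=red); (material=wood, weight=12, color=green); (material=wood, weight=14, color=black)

'Accepted' ⟺ material is wood.

Rejected, Accepted, Accepted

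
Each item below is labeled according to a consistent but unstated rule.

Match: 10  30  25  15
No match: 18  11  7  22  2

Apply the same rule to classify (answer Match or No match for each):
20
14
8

The classifier is using: multiple of 5.
20: 20 = 5·4, meets the rule → Match.
14: 14 = 5·2 + 4, does not pass → No match.
8: 8 = 5·1 + 3, does not pass → No match.

Match, No match, No match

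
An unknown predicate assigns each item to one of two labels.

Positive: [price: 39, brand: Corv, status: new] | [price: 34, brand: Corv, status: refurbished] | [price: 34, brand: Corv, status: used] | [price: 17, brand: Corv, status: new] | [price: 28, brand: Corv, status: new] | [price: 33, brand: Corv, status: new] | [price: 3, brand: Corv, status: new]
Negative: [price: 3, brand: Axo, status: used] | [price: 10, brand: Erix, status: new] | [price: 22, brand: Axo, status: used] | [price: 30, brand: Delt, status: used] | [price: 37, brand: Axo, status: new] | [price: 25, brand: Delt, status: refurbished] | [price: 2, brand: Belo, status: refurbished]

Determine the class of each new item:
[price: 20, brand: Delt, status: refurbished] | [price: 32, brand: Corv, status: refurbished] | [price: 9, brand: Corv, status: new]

A rule that fits every label: brand is Corv — true of each 'Positive' example, false of each 'Negative' one.
[price: 20, brand: Delt, status: refurbished]: brand is Delt — fails this test, so Negative.
[price: 32, brand: Corv, status: refurbished]: brand is Corv — meets the rule, so Positive.
[price: 9, brand: Corv, status: new]: brand is Corv — meets the rule, so Positive.

Negative, Positive, Positive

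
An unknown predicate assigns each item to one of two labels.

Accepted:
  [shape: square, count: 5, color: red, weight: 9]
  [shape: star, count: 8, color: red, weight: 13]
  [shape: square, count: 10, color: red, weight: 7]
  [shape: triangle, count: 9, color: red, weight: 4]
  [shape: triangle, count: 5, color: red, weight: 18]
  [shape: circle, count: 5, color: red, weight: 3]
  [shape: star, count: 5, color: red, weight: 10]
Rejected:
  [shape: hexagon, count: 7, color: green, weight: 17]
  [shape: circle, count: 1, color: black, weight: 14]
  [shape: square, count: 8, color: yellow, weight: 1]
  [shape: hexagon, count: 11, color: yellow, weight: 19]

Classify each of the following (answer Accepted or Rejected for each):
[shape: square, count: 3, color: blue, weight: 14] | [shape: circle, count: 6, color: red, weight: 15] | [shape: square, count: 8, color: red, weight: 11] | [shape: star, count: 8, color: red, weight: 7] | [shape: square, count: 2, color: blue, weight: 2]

A rule that fits every label: color is red — true of each 'Accepted' example, false of each 'Rejected' one.
[shape: square, count: 3, color: blue, weight: 14] → color is blue → Rejected. [shape: circle, count: 6, color: red, weight: 15] → color is red → Accepted. [shape: square, count: 8, color: red, weight: 11] → color is red → Accepted. [shape: star, count: 8, color: red, weight: 7] → color is red → Accepted. [shape: square, count: 2, color: blue, weight: 2] → color is blue → Rejected.

Rejected, Accepted, Accepted, Accepted, Rejected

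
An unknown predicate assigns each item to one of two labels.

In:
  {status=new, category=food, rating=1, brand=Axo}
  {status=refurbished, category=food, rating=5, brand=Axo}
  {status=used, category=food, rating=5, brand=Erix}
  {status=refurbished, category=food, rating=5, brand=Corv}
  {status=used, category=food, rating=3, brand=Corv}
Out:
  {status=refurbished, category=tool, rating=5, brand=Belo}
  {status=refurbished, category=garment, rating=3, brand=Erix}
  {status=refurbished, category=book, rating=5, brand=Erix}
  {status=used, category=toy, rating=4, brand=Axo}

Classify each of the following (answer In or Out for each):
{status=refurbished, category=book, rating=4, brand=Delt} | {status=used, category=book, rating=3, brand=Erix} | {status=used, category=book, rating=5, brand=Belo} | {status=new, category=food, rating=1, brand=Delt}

Out, Out, Out, In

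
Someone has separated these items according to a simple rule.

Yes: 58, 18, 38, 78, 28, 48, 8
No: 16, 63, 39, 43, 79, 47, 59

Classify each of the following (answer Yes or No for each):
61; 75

No, No

The distinguishing property — ends in digit 8 — holds for all the 'Yes' cases and none of the 'No' cases.
No: 61, since last digit 1.
No: 75, since last digit 5.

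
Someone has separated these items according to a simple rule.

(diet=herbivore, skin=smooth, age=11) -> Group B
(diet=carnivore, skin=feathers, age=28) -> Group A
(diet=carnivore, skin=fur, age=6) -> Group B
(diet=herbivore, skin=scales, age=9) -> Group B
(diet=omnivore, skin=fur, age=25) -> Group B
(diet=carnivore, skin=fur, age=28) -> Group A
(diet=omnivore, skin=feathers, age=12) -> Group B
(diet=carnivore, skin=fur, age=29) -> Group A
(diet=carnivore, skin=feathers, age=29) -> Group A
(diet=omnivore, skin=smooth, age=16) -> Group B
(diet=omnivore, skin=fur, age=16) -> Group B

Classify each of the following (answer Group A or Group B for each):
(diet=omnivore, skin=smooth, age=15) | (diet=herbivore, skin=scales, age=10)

Group B, Group B

Rule: age ≥ 28. This holds for each 'Group A' example and fails for each 'Group B' one.
(diet=omnivore, skin=smooth, age=15): age = 15 — does not satisfy this, so Group B.
(diet=herbivore, skin=scales, age=10): age = 10 — does not satisfy this, so Group B.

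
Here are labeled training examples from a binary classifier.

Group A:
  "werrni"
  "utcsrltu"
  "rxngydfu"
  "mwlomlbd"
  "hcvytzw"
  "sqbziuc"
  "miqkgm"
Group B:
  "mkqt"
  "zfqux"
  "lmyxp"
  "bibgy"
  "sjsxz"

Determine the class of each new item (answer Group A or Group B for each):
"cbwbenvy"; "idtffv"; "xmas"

The pattern is that an item is 'Group A' exactly when: length ≥ 6.
"cbwbenvy": length 8, qualifies → Group A.
"idtffv": length 6, qualifies → Group A.
"xmas": length 4, doesn't qualify → Group B.

Group A, Group A, Group B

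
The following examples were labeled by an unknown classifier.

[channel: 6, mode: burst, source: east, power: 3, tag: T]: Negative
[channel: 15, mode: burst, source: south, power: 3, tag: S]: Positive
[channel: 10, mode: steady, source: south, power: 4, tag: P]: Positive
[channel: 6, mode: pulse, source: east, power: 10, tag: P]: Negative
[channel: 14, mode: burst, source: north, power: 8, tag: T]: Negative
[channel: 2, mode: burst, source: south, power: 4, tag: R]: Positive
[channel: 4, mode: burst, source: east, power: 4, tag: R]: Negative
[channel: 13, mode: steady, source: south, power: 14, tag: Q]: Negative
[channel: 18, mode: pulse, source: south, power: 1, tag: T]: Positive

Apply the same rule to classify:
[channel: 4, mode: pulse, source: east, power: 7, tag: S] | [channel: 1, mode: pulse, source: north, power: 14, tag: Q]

Negative, Negative

All 'Positive' examples share one property — source is south AND power ≤ 4 — and every 'Negative' example lacks it.
Negative: [channel: 4, mode: pulse, source: east, power: 7, tag: S], since source is east, power = 7.
Negative: [channel: 1, mode: pulse, source: north, power: 14, tag: Q], since source is north, power = 14.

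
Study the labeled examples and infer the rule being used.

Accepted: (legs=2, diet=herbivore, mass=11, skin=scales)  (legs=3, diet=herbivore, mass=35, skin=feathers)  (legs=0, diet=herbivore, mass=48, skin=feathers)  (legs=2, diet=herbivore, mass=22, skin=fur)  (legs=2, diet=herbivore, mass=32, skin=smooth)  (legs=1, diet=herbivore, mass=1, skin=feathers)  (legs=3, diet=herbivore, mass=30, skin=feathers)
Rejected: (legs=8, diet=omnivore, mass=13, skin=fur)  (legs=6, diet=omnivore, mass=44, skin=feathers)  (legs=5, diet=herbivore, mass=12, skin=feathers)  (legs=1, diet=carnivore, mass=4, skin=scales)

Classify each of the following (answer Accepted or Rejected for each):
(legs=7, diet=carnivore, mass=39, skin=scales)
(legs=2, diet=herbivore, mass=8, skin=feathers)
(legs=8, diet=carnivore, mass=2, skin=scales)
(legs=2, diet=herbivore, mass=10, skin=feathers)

Rejected, Accepted, Rejected, Accepted

'Accepted' ⟺ diet is herbivore AND legs ≤ 3.
(legs=7, diet=carnivore, mass=39, skin=scales) — diet is carnivore, legs = 7, hence Rejected. (legs=2, diet=herbivore, mass=8, skin=feathers) — diet is herbivore, legs = 2, hence Accepted. (legs=8, diet=carnivore, mass=2, skin=scales) — diet is carnivore, legs = 8, hence Rejected. (legs=2, diet=herbivore, mass=10, skin=feathers) — diet is herbivore, legs = 2, hence Accepted.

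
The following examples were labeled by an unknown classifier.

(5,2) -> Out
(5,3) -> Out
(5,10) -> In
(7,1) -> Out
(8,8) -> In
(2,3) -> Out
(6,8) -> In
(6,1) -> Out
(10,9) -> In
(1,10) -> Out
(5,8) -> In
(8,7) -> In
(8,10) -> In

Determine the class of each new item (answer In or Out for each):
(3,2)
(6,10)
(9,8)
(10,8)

Out, In, In, In

The common property of the 'In' items is: sum ≥ 13. No 'Out' item has it.
(3,2): Out (3+2 = 5). (6,10): In (6+10 = 16). (9,8): In (9+8 = 17). (10,8): In (10+8 = 18).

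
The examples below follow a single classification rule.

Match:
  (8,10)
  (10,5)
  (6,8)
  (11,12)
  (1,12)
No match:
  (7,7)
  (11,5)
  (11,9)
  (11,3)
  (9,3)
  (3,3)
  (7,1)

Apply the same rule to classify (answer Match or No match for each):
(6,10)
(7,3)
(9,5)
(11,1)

The rule appears to be: product is even.
(6,10) — 6·10 = 60, hence Match. (7,3) — 7·3 = 21, hence No match. (9,5) — 9·5 = 45, hence No match. (11,1) — 11·1 = 11, hence No match.

Match, No match, No match, No match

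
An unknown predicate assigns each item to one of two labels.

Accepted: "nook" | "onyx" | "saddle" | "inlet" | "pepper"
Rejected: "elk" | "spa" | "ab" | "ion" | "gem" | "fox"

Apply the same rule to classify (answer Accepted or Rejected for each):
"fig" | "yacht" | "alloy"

Rejected, Accepted, Accepted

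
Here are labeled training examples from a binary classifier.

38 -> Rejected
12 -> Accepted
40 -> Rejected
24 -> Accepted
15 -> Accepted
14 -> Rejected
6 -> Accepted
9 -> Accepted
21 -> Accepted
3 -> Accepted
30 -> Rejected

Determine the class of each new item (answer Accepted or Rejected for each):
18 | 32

Accepted, Rejected

The simplest hypothesis consistent with all the labels is: multiple of 3 AND at most 24.
18: 18 = 3·6, 18 ≤ 24 — qualifies, so Accepted.
32: 32 = 3·10 + 2, 32 > 24 — lacks this property, so Rejected.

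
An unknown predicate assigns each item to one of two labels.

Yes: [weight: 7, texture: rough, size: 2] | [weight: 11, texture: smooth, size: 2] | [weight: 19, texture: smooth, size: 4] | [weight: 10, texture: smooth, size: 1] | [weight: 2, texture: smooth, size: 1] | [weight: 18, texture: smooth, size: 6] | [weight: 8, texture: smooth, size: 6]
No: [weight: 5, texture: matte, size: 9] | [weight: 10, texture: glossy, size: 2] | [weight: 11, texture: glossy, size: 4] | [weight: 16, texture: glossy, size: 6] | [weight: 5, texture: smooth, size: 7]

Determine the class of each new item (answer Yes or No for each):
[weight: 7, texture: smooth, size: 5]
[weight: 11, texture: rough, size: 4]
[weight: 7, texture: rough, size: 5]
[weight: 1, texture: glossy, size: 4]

Yes, Yes, Yes, No

A rule that fits every label: texture is not glossy AND size ≤ 6 — true of each 'Yes' example, false of each 'No' one.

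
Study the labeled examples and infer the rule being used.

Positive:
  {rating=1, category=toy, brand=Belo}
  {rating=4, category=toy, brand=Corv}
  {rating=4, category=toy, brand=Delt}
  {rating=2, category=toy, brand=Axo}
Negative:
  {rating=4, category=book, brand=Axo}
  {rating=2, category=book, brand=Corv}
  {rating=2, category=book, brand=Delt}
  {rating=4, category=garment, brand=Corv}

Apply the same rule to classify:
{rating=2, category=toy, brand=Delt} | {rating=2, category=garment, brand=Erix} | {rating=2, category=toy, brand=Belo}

Rule: category is toy. This holds for each 'Positive' example and fails for each 'Negative' one.

Positive, Negative, Positive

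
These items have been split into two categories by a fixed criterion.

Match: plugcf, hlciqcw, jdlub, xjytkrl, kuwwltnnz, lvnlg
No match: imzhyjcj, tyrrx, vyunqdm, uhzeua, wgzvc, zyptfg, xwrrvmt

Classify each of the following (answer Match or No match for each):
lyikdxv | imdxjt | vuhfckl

Rule: contains 'l'. This holds for each 'Match' example and fails for each 'No match' one.
Match: lyikdxv, since has 'l'.
No match: imdxjt, since no 'l'.
Match: vuhfckl, since has 'l'.

Match, No match, Match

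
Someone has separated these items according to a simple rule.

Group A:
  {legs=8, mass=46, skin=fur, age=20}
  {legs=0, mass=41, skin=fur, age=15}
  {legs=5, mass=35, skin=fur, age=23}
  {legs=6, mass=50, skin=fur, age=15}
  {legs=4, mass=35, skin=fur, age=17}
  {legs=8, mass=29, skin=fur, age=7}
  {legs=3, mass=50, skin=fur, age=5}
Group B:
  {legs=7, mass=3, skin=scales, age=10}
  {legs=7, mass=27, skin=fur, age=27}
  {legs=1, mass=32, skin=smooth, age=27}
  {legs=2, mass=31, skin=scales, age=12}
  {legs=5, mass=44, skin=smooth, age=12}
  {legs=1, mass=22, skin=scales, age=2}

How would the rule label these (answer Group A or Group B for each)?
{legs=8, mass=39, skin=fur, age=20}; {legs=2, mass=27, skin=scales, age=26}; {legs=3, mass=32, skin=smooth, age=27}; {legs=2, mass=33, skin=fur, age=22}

Group A, Group B, Group B, Group A

The rule appears to be: skin is fur AND age ≤ 23.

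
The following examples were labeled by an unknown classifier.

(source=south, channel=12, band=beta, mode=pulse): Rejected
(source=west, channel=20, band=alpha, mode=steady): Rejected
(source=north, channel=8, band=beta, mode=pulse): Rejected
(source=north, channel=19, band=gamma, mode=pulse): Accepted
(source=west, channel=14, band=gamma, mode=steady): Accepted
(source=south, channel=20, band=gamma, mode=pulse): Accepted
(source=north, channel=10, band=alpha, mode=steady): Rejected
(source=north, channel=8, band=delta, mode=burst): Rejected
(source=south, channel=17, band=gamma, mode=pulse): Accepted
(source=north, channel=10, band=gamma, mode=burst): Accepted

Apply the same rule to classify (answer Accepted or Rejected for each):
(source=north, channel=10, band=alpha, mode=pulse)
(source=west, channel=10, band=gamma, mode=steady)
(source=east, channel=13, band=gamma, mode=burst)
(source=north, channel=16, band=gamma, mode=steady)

Every 'Accepted' example satisfies: band is gamma. None of the 'Rejected' examples do.

Rejected, Accepted, Accepted, Accepted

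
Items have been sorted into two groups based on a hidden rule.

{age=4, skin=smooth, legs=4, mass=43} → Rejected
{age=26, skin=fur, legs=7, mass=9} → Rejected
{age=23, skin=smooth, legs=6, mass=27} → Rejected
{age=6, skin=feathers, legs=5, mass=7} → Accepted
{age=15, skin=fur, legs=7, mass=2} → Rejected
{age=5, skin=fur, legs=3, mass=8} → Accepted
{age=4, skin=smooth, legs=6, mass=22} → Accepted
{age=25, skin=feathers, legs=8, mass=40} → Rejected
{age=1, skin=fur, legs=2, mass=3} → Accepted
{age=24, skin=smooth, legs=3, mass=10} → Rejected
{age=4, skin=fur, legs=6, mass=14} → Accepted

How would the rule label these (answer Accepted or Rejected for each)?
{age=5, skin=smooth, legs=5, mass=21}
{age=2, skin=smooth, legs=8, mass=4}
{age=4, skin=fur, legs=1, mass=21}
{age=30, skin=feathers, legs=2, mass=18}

A rule that fits every label: mass ≤ 22 AND age ≤ 6 — true of each 'Accepted' example, false of each 'Rejected' one.
{age=5, skin=smooth, legs=5, mass=21}: Accepted (mass = 21, age = 5).
{age=2, skin=smooth, legs=8, mass=4}: Accepted (mass = 4, age = 2).
{age=4, skin=fur, legs=1, mass=21}: Accepted (mass = 21, age = 4).
{age=30, skin=feathers, legs=2, mass=18}: Rejected (mass = 18, age = 30).

Accepted, Accepted, Accepted, Rejected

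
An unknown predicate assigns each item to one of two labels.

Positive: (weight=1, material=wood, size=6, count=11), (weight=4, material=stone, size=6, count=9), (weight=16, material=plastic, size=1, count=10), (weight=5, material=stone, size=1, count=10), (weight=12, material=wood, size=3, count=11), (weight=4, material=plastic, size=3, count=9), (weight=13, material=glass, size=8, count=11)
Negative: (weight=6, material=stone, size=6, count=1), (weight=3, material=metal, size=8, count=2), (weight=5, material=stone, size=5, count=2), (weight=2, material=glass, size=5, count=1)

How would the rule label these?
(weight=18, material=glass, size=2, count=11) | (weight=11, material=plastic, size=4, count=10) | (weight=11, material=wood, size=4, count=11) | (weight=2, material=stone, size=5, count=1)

'Positive' ⟺ count ≥ 9.
(weight=18, material=glass, size=2, count=11): count = 11 — matches, so Positive. (weight=11, material=plastic, size=4, count=10): count = 10 — matches, so Positive. (weight=11, material=wood, size=4, count=11): count = 11 — matches, so Positive. (weight=2, material=stone, size=5, count=1): count = 1 — doesn't match, so Negative.

Positive, Positive, Positive, Negative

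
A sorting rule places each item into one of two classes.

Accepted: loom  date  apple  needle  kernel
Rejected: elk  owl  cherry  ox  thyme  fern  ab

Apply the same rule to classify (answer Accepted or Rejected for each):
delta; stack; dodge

A rule that fits every label: has ≥ 2 vowels — true of each 'Accepted' example, false of each 'Rejected' one.
delta: 2 vowels, qualifies → Accepted.
stack: 1 vowel, fails this test → Rejected.
dodge: 2 vowels, qualifies → Accepted.

Accepted, Rejected, Accepted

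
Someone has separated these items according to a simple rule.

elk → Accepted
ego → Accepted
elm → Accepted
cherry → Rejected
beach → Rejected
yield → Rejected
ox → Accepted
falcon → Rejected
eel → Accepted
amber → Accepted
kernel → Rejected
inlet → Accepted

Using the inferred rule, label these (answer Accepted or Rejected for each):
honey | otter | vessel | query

The simplest hypothesis consistent with all the labels is: starts with a vowel.
honey → starts with 'h' → Rejected. otter → starts with 'o' → Accepted. vessel → starts with 'v' → Rejected. query → starts with 'q' → Rejected.

Rejected, Accepted, Rejected, Rejected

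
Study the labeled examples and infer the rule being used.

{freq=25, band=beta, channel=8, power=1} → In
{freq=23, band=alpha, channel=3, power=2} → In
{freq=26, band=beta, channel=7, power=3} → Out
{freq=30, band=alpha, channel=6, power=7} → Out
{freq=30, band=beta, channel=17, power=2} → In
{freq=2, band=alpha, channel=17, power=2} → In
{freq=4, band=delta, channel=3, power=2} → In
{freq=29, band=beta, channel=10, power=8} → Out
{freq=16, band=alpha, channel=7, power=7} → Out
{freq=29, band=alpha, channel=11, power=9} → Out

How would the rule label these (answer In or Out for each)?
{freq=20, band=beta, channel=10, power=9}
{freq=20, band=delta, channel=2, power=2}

Out, In

All 'In' examples share one property — power ≤ 2 — and every 'Out' example lacks it.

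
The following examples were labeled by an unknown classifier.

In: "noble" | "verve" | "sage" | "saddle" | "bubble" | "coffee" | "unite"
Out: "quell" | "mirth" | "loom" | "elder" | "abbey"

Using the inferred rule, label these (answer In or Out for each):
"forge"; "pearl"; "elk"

In, Out, Out

The distinguishing property — ends with 'e' — holds for all the 'In' cases and none of the 'Out' cases.
"forge" → ends with 'e' → In.
"pearl" → ends with 'l' → Out.
"elk" → ends with 'k' → Out.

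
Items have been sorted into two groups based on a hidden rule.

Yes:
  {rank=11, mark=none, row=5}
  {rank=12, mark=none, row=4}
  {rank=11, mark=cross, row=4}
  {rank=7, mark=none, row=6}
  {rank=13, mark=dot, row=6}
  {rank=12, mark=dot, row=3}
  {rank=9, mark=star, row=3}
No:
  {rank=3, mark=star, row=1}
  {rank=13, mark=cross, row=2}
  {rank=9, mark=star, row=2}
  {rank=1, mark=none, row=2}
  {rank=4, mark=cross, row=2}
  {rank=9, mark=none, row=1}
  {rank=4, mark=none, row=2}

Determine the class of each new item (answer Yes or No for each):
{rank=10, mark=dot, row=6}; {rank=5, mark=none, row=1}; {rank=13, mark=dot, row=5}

Yes, No, Yes

The simplest hypothesis consistent with all the labels is: row ≥ 3.
{rank=10, mark=dot, row=6} → row = 6 → Yes.
{rank=5, mark=none, row=1} → row = 1 → No.
{rank=13, mark=dot, row=5} → row = 5 → Yes.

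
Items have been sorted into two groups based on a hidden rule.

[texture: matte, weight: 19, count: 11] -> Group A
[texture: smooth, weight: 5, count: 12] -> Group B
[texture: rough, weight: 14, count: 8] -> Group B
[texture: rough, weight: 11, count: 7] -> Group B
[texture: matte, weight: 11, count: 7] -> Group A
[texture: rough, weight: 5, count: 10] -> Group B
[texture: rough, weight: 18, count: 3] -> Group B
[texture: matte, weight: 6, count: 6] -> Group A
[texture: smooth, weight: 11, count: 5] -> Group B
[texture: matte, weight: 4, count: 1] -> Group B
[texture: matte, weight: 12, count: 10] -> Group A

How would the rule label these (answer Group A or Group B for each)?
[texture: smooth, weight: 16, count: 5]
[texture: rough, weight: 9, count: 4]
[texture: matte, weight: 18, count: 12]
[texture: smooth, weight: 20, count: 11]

The rule appears to be: texture is matte AND count ≥ 3.
[texture: smooth, weight: 16, count: 5]: texture is smooth, count = 5 — fails the rule, so Group B. [texture: rough, weight: 9, count: 4]: texture is rough, count = 4 — fails the rule, so Group B. [texture: matte, weight: 18, count: 12]: texture is matte, count = 12 — meets the rule, so Group A. [texture: smooth, weight: 20, count: 11]: texture is smooth, count = 11 — fails the rule, so Group B.

Group B, Group B, Group A, Group B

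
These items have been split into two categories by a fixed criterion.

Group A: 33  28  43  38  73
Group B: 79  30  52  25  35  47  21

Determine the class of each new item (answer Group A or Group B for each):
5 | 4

Group B, Group B

Comparing the two groups points to one rule — ≡ 3 (mod 5).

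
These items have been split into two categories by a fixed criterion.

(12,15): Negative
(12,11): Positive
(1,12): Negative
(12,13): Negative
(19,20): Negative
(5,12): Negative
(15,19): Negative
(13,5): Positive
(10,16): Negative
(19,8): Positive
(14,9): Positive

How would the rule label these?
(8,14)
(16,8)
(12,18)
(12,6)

Negative, Positive, Negative, Positive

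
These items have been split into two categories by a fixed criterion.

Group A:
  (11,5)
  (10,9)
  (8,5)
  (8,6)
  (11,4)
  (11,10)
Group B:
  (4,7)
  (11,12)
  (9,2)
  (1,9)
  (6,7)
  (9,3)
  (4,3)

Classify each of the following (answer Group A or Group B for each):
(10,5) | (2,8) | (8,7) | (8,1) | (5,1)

Group A, Group B, Group A, Group B, Group B

The simplest hypothesis consistent with all the labels is: first > second AND sum ≥ 13.
(10,5): 10 > 5, 10+5 = 15 — checks out, so Group A. (2,8): 2 < 8, 2+8 = 10 — does not fit, so Group B. (8,7): 8 > 7, 8+7 = 15 — checks out, so Group A. (8,1): 8 > 1, 8+1 = 9 — does not fit, so Group B. (5,1): 5 > 1, 5+1 = 6 — does not fit, so Group B.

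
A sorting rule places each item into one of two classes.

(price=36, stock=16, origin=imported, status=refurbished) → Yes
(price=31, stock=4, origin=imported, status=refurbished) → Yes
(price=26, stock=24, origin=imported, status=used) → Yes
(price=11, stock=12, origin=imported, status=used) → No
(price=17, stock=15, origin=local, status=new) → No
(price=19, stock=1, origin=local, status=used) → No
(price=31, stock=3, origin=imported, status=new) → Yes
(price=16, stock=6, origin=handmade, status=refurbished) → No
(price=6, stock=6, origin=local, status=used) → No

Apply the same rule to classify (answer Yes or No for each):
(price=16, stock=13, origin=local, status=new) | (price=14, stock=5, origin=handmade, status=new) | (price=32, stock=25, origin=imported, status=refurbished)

No, No, Yes

Every 'Yes' example satisfies: price ≥ 26. None of the 'No' examples do.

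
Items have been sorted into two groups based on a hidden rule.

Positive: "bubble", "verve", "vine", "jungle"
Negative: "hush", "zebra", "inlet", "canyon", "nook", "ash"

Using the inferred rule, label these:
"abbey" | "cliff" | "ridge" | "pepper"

The distinguishing property — ends with 'e' — holds for all the 'Positive' cases and none of the 'Negative' cases.
"abbey" → ends with 'y' → Negative. "cliff" → ends with 'f' → Negative. "ridge" → ends with 'e' → Positive. "pepper" → ends with 'r' → Negative.

Negative, Negative, Positive, Negative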